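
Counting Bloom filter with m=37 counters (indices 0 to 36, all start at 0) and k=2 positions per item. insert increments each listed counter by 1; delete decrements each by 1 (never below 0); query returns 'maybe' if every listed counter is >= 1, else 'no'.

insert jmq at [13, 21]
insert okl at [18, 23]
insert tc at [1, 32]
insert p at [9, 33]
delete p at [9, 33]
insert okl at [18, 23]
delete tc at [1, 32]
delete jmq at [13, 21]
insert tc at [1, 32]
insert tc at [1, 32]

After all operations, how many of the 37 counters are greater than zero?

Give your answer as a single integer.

Step 1: insert jmq at [13, 21] -> counters=[0,0,0,0,0,0,0,0,0,0,0,0,0,1,0,0,0,0,0,0,0,1,0,0,0,0,0,0,0,0,0,0,0,0,0,0,0]
Step 2: insert okl at [18, 23] -> counters=[0,0,0,0,0,0,0,0,0,0,0,0,0,1,0,0,0,0,1,0,0,1,0,1,0,0,0,0,0,0,0,0,0,0,0,0,0]
Step 3: insert tc at [1, 32] -> counters=[0,1,0,0,0,0,0,0,0,0,0,0,0,1,0,0,0,0,1,0,0,1,0,1,0,0,0,0,0,0,0,0,1,0,0,0,0]
Step 4: insert p at [9, 33] -> counters=[0,1,0,0,0,0,0,0,0,1,0,0,0,1,0,0,0,0,1,0,0,1,0,1,0,0,0,0,0,0,0,0,1,1,0,0,0]
Step 5: delete p at [9, 33] -> counters=[0,1,0,0,0,0,0,0,0,0,0,0,0,1,0,0,0,0,1,0,0,1,0,1,0,0,0,0,0,0,0,0,1,0,0,0,0]
Step 6: insert okl at [18, 23] -> counters=[0,1,0,0,0,0,0,0,0,0,0,0,0,1,0,0,0,0,2,0,0,1,0,2,0,0,0,0,0,0,0,0,1,0,0,0,0]
Step 7: delete tc at [1, 32] -> counters=[0,0,0,0,0,0,0,0,0,0,0,0,0,1,0,0,0,0,2,0,0,1,0,2,0,0,0,0,0,0,0,0,0,0,0,0,0]
Step 8: delete jmq at [13, 21] -> counters=[0,0,0,0,0,0,0,0,0,0,0,0,0,0,0,0,0,0,2,0,0,0,0,2,0,0,0,0,0,0,0,0,0,0,0,0,0]
Step 9: insert tc at [1, 32] -> counters=[0,1,0,0,0,0,0,0,0,0,0,0,0,0,0,0,0,0,2,0,0,0,0,2,0,0,0,0,0,0,0,0,1,0,0,0,0]
Step 10: insert tc at [1, 32] -> counters=[0,2,0,0,0,0,0,0,0,0,0,0,0,0,0,0,0,0,2,0,0,0,0,2,0,0,0,0,0,0,0,0,2,0,0,0,0]
Final counters=[0,2,0,0,0,0,0,0,0,0,0,0,0,0,0,0,0,0,2,0,0,0,0,2,0,0,0,0,0,0,0,0,2,0,0,0,0] -> 4 nonzero

Answer: 4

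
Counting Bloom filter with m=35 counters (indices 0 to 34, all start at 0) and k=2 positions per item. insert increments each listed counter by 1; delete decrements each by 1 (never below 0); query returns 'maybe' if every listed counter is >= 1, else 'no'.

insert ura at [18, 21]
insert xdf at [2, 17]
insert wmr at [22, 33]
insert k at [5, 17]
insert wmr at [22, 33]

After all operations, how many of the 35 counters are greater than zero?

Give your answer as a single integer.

Step 1: insert ura at [18, 21] -> counters=[0,0,0,0,0,0,0,0,0,0,0,0,0,0,0,0,0,0,1,0,0,1,0,0,0,0,0,0,0,0,0,0,0,0,0]
Step 2: insert xdf at [2, 17] -> counters=[0,0,1,0,0,0,0,0,0,0,0,0,0,0,0,0,0,1,1,0,0,1,0,0,0,0,0,0,0,0,0,0,0,0,0]
Step 3: insert wmr at [22, 33] -> counters=[0,0,1,0,0,0,0,0,0,0,0,0,0,0,0,0,0,1,1,0,0,1,1,0,0,0,0,0,0,0,0,0,0,1,0]
Step 4: insert k at [5, 17] -> counters=[0,0,1,0,0,1,0,0,0,0,0,0,0,0,0,0,0,2,1,0,0,1,1,0,0,0,0,0,0,0,0,0,0,1,0]
Step 5: insert wmr at [22, 33] -> counters=[0,0,1,0,0,1,0,0,0,0,0,0,0,0,0,0,0,2,1,0,0,1,2,0,0,0,0,0,0,0,0,0,0,2,0]
Final counters=[0,0,1,0,0,1,0,0,0,0,0,0,0,0,0,0,0,2,1,0,0,1,2,0,0,0,0,0,0,0,0,0,0,2,0] -> 7 nonzero

Answer: 7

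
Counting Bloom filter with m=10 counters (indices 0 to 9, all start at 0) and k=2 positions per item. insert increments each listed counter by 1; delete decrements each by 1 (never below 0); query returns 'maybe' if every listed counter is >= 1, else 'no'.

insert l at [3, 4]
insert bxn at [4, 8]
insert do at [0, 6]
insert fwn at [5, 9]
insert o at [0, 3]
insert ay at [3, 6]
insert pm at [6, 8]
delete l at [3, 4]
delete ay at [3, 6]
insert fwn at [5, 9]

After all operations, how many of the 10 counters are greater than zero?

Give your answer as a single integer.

Step 1: insert l at [3, 4] -> counters=[0,0,0,1,1,0,0,0,0,0]
Step 2: insert bxn at [4, 8] -> counters=[0,0,0,1,2,0,0,0,1,0]
Step 3: insert do at [0, 6] -> counters=[1,0,0,1,2,0,1,0,1,0]
Step 4: insert fwn at [5, 9] -> counters=[1,0,0,1,2,1,1,0,1,1]
Step 5: insert o at [0, 3] -> counters=[2,0,0,2,2,1,1,0,1,1]
Step 6: insert ay at [3, 6] -> counters=[2,0,0,3,2,1,2,0,1,1]
Step 7: insert pm at [6, 8] -> counters=[2,0,0,3,2,1,3,0,2,1]
Step 8: delete l at [3, 4] -> counters=[2,0,0,2,1,1,3,0,2,1]
Step 9: delete ay at [3, 6] -> counters=[2,0,0,1,1,1,2,0,2,1]
Step 10: insert fwn at [5, 9] -> counters=[2,0,0,1,1,2,2,0,2,2]
Final counters=[2,0,0,1,1,2,2,0,2,2] -> 7 nonzero

Answer: 7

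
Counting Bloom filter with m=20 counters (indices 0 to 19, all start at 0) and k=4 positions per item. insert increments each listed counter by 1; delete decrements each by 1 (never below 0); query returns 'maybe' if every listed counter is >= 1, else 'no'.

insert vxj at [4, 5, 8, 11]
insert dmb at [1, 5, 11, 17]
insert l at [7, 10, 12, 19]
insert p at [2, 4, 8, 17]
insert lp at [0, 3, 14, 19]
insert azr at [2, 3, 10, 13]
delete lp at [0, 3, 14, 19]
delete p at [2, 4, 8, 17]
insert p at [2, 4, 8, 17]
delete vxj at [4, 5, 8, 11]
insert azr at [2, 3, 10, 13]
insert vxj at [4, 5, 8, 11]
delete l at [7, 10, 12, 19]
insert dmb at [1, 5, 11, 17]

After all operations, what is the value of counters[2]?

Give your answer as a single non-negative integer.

Answer: 3

Derivation:
Step 1: insert vxj at [4, 5, 8, 11] -> counters=[0,0,0,0,1,1,0,0,1,0,0,1,0,0,0,0,0,0,0,0]
Step 2: insert dmb at [1, 5, 11, 17] -> counters=[0,1,0,0,1,2,0,0,1,0,0,2,0,0,0,0,0,1,0,0]
Step 3: insert l at [7, 10, 12, 19] -> counters=[0,1,0,0,1,2,0,1,1,0,1,2,1,0,0,0,0,1,0,1]
Step 4: insert p at [2, 4, 8, 17] -> counters=[0,1,1,0,2,2,0,1,2,0,1,2,1,0,0,0,0,2,0,1]
Step 5: insert lp at [0, 3, 14, 19] -> counters=[1,1,1,1,2,2,0,1,2,0,1,2,1,0,1,0,0,2,0,2]
Step 6: insert azr at [2, 3, 10, 13] -> counters=[1,1,2,2,2,2,0,1,2,0,2,2,1,1,1,0,0,2,0,2]
Step 7: delete lp at [0, 3, 14, 19] -> counters=[0,1,2,1,2,2,0,1,2,0,2,2,1,1,0,0,0,2,0,1]
Step 8: delete p at [2, 4, 8, 17] -> counters=[0,1,1,1,1,2,0,1,1,0,2,2,1,1,0,0,0,1,0,1]
Step 9: insert p at [2, 4, 8, 17] -> counters=[0,1,2,1,2,2,0,1,2,0,2,2,1,1,0,0,0,2,0,1]
Step 10: delete vxj at [4, 5, 8, 11] -> counters=[0,1,2,1,1,1,0,1,1,0,2,1,1,1,0,0,0,2,0,1]
Step 11: insert azr at [2, 3, 10, 13] -> counters=[0,1,3,2,1,1,0,1,1,0,3,1,1,2,0,0,0,2,0,1]
Step 12: insert vxj at [4, 5, 8, 11] -> counters=[0,1,3,2,2,2,0,1,2,0,3,2,1,2,0,0,0,2,0,1]
Step 13: delete l at [7, 10, 12, 19] -> counters=[0,1,3,2,2,2,0,0,2,0,2,2,0,2,0,0,0,2,0,0]
Step 14: insert dmb at [1, 5, 11, 17] -> counters=[0,2,3,2,2,3,0,0,2,0,2,3,0,2,0,0,0,3,0,0]
Final counters=[0,2,3,2,2,3,0,0,2,0,2,3,0,2,0,0,0,3,0,0] -> counters[2]=3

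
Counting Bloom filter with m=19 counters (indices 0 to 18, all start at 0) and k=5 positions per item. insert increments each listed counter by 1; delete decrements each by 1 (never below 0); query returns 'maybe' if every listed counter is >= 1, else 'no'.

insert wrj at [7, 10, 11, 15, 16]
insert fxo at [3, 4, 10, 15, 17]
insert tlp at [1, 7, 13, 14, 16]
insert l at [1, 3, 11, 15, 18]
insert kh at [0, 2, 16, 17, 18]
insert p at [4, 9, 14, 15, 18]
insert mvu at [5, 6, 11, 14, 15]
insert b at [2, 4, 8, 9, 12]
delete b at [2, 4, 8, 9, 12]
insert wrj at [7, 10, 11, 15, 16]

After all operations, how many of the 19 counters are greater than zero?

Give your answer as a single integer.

Answer: 17

Derivation:
Step 1: insert wrj at [7, 10, 11, 15, 16] -> counters=[0,0,0,0,0,0,0,1,0,0,1,1,0,0,0,1,1,0,0]
Step 2: insert fxo at [3, 4, 10, 15, 17] -> counters=[0,0,0,1,1,0,0,1,0,0,2,1,0,0,0,2,1,1,0]
Step 3: insert tlp at [1, 7, 13, 14, 16] -> counters=[0,1,0,1,1,0,0,2,0,0,2,1,0,1,1,2,2,1,0]
Step 4: insert l at [1, 3, 11, 15, 18] -> counters=[0,2,0,2,1,0,0,2,0,0,2,2,0,1,1,3,2,1,1]
Step 5: insert kh at [0, 2, 16, 17, 18] -> counters=[1,2,1,2,1,0,0,2,0,0,2,2,0,1,1,3,3,2,2]
Step 6: insert p at [4, 9, 14, 15, 18] -> counters=[1,2,1,2,2,0,0,2,0,1,2,2,0,1,2,4,3,2,3]
Step 7: insert mvu at [5, 6, 11, 14, 15] -> counters=[1,2,1,2,2,1,1,2,0,1,2,3,0,1,3,5,3,2,3]
Step 8: insert b at [2, 4, 8, 9, 12] -> counters=[1,2,2,2,3,1,1,2,1,2,2,3,1,1,3,5,3,2,3]
Step 9: delete b at [2, 4, 8, 9, 12] -> counters=[1,2,1,2,2,1,1,2,0,1,2,3,0,1,3,5,3,2,3]
Step 10: insert wrj at [7, 10, 11, 15, 16] -> counters=[1,2,1,2,2,1,1,3,0,1,3,4,0,1,3,6,4,2,3]
Final counters=[1,2,1,2,2,1,1,3,0,1,3,4,0,1,3,6,4,2,3] -> 17 nonzero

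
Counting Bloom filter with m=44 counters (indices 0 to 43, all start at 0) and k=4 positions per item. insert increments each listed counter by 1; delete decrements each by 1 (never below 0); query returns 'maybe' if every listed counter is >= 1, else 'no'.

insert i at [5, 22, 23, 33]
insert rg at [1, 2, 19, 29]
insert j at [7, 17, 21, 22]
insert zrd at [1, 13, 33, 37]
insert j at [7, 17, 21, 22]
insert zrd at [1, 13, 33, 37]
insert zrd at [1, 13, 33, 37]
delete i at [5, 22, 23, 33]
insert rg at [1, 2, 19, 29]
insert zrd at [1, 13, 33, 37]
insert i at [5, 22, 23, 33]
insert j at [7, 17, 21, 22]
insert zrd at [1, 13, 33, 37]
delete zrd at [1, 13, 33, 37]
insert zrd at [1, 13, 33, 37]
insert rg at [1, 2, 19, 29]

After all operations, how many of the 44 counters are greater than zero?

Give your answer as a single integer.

Step 1: insert i at [5, 22, 23, 33] -> counters=[0,0,0,0,0,1,0,0,0,0,0,0,0,0,0,0,0,0,0,0,0,0,1,1,0,0,0,0,0,0,0,0,0,1,0,0,0,0,0,0,0,0,0,0]
Step 2: insert rg at [1, 2, 19, 29] -> counters=[0,1,1,0,0,1,0,0,0,0,0,0,0,0,0,0,0,0,0,1,0,0,1,1,0,0,0,0,0,1,0,0,0,1,0,0,0,0,0,0,0,0,0,0]
Step 3: insert j at [7, 17, 21, 22] -> counters=[0,1,1,0,0,1,0,1,0,0,0,0,0,0,0,0,0,1,0,1,0,1,2,1,0,0,0,0,0,1,0,0,0,1,0,0,0,0,0,0,0,0,0,0]
Step 4: insert zrd at [1, 13, 33, 37] -> counters=[0,2,1,0,0,1,0,1,0,0,0,0,0,1,0,0,0,1,0,1,0,1,2,1,0,0,0,0,0,1,0,0,0,2,0,0,0,1,0,0,0,0,0,0]
Step 5: insert j at [7, 17, 21, 22] -> counters=[0,2,1,0,0,1,0,2,0,0,0,0,0,1,0,0,0,2,0,1,0,2,3,1,0,0,0,0,0,1,0,0,0,2,0,0,0,1,0,0,0,0,0,0]
Step 6: insert zrd at [1, 13, 33, 37] -> counters=[0,3,1,0,0,1,0,2,0,0,0,0,0,2,0,0,0,2,0,1,0,2,3,1,0,0,0,0,0,1,0,0,0,3,0,0,0,2,0,0,0,0,0,0]
Step 7: insert zrd at [1, 13, 33, 37] -> counters=[0,4,1,0,0,1,0,2,0,0,0,0,0,3,0,0,0,2,0,1,0,2,3,1,0,0,0,0,0,1,0,0,0,4,0,0,0,3,0,0,0,0,0,0]
Step 8: delete i at [5, 22, 23, 33] -> counters=[0,4,1,0,0,0,0,2,0,0,0,0,0,3,0,0,0,2,0,1,0,2,2,0,0,0,0,0,0,1,0,0,0,3,0,0,0,3,0,0,0,0,0,0]
Step 9: insert rg at [1, 2, 19, 29] -> counters=[0,5,2,0,0,0,0,2,0,0,0,0,0,3,0,0,0,2,0,2,0,2,2,0,0,0,0,0,0,2,0,0,0,3,0,0,0,3,0,0,0,0,0,0]
Step 10: insert zrd at [1, 13, 33, 37] -> counters=[0,6,2,0,0,0,0,2,0,0,0,0,0,4,0,0,0,2,0,2,0,2,2,0,0,0,0,0,0,2,0,0,0,4,0,0,0,4,0,0,0,0,0,0]
Step 11: insert i at [5, 22, 23, 33] -> counters=[0,6,2,0,0,1,0,2,0,0,0,0,0,4,0,0,0,2,0,2,0,2,3,1,0,0,0,0,0,2,0,0,0,5,0,0,0,4,0,0,0,0,0,0]
Step 12: insert j at [7, 17, 21, 22] -> counters=[0,6,2,0,0,1,0,3,0,0,0,0,0,4,0,0,0,3,0,2,0,3,4,1,0,0,0,0,0,2,0,0,0,5,0,0,0,4,0,0,0,0,0,0]
Step 13: insert zrd at [1, 13, 33, 37] -> counters=[0,7,2,0,0,1,0,3,0,0,0,0,0,5,0,0,0,3,0,2,0,3,4,1,0,0,0,0,0,2,0,0,0,6,0,0,0,5,0,0,0,0,0,0]
Step 14: delete zrd at [1, 13, 33, 37] -> counters=[0,6,2,0,0,1,0,3,0,0,0,0,0,4,0,0,0,3,0,2,0,3,4,1,0,0,0,0,0,2,0,0,0,5,0,0,0,4,0,0,0,0,0,0]
Step 15: insert zrd at [1, 13, 33, 37] -> counters=[0,7,2,0,0,1,0,3,0,0,0,0,0,5,0,0,0,3,0,2,0,3,4,1,0,0,0,0,0,2,0,0,0,6,0,0,0,5,0,0,0,0,0,0]
Step 16: insert rg at [1, 2, 19, 29] -> counters=[0,8,3,0,0,1,0,3,0,0,0,0,0,5,0,0,0,3,0,3,0,3,4,1,0,0,0,0,0,3,0,0,0,6,0,0,0,5,0,0,0,0,0,0]
Final counters=[0,8,3,0,0,1,0,3,0,0,0,0,0,5,0,0,0,3,0,3,0,3,4,1,0,0,0,0,0,3,0,0,0,6,0,0,0,5,0,0,0,0,0,0] -> 13 nonzero

Answer: 13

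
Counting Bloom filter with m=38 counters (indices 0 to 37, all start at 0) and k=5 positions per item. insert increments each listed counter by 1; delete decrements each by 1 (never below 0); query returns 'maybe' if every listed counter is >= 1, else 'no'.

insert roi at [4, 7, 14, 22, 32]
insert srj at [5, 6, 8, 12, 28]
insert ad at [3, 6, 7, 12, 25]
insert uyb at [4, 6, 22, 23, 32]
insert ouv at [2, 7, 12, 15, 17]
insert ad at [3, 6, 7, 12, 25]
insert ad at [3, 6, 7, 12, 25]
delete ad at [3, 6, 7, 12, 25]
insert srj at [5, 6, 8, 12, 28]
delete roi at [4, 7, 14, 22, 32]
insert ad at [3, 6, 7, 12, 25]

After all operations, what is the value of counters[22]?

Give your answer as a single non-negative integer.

Step 1: insert roi at [4, 7, 14, 22, 32] -> counters=[0,0,0,0,1,0,0,1,0,0,0,0,0,0,1,0,0,0,0,0,0,0,1,0,0,0,0,0,0,0,0,0,1,0,0,0,0,0]
Step 2: insert srj at [5, 6, 8, 12, 28] -> counters=[0,0,0,0,1,1,1,1,1,0,0,0,1,0,1,0,0,0,0,0,0,0,1,0,0,0,0,0,1,0,0,0,1,0,0,0,0,0]
Step 3: insert ad at [3, 6, 7, 12, 25] -> counters=[0,0,0,1,1,1,2,2,1,0,0,0,2,0,1,0,0,0,0,0,0,0,1,0,0,1,0,0,1,0,0,0,1,0,0,0,0,0]
Step 4: insert uyb at [4, 6, 22, 23, 32] -> counters=[0,0,0,1,2,1,3,2,1,0,0,0,2,0,1,0,0,0,0,0,0,0,2,1,0,1,0,0,1,0,0,0,2,0,0,0,0,0]
Step 5: insert ouv at [2, 7, 12, 15, 17] -> counters=[0,0,1,1,2,1,3,3,1,0,0,0,3,0,1,1,0,1,0,0,0,0,2,1,0,1,0,0,1,0,0,0,2,0,0,0,0,0]
Step 6: insert ad at [3, 6, 7, 12, 25] -> counters=[0,0,1,2,2,1,4,4,1,0,0,0,4,0,1,1,0,1,0,0,0,0,2,1,0,2,0,0,1,0,0,0,2,0,0,0,0,0]
Step 7: insert ad at [3, 6, 7, 12, 25] -> counters=[0,0,1,3,2,1,5,5,1,0,0,0,5,0,1,1,0,1,0,0,0,0,2,1,0,3,0,0,1,0,0,0,2,0,0,0,0,0]
Step 8: delete ad at [3, 6, 7, 12, 25] -> counters=[0,0,1,2,2,1,4,4,1,0,0,0,4,0,1,1,0,1,0,0,0,0,2,1,0,2,0,0,1,0,0,0,2,0,0,0,0,0]
Step 9: insert srj at [5, 6, 8, 12, 28] -> counters=[0,0,1,2,2,2,5,4,2,0,0,0,5,0,1,1,0,1,0,0,0,0,2,1,0,2,0,0,2,0,0,0,2,0,0,0,0,0]
Step 10: delete roi at [4, 7, 14, 22, 32] -> counters=[0,0,1,2,1,2,5,3,2,0,0,0,5,0,0,1,0,1,0,0,0,0,1,1,0,2,0,0,2,0,0,0,1,0,0,0,0,0]
Step 11: insert ad at [3, 6, 7, 12, 25] -> counters=[0,0,1,3,1,2,6,4,2,0,0,0,6,0,0,1,0,1,0,0,0,0,1,1,0,3,0,0,2,0,0,0,1,0,0,0,0,0]
Final counters=[0,0,1,3,1,2,6,4,2,0,0,0,6,0,0,1,0,1,0,0,0,0,1,1,0,3,0,0,2,0,0,0,1,0,0,0,0,0] -> counters[22]=1

Answer: 1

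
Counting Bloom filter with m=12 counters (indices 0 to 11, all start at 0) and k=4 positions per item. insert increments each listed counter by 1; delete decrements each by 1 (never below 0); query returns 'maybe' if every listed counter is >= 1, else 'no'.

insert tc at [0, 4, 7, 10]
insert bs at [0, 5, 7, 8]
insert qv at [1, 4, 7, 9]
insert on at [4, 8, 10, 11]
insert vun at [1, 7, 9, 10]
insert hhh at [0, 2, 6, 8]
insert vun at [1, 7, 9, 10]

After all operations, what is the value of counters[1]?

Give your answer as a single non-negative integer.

Step 1: insert tc at [0, 4, 7, 10] -> counters=[1,0,0,0,1,0,0,1,0,0,1,0]
Step 2: insert bs at [0, 5, 7, 8] -> counters=[2,0,0,0,1,1,0,2,1,0,1,0]
Step 3: insert qv at [1, 4, 7, 9] -> counters=[2,1,0,0,2,1,0,3,1,1,1,0]
Step 4: insert on at [4, 8, 10, 11] -> counters=[2,1,0,0,3,1,0,3,2,1,2,1]
Step 5: insert vun at [1, 7, 9, 10] -> counters=[2,2,0,0,3,1,0,4,2,2,3,1]
Step 6: insert hhh at [0, 2, 6, 8] -> counters=[3,2,1,0,3,1,1,4,3,2,3,1]
Step 7: insert vun at [1, 7, 9, 10] -> counters=[3,3,1,0,3,1,1,5,3,3,4,1]
Final counters=[3,3,1,0,3,1,1,5,3,3,4,1] -> counters[1]=3

Answer: 3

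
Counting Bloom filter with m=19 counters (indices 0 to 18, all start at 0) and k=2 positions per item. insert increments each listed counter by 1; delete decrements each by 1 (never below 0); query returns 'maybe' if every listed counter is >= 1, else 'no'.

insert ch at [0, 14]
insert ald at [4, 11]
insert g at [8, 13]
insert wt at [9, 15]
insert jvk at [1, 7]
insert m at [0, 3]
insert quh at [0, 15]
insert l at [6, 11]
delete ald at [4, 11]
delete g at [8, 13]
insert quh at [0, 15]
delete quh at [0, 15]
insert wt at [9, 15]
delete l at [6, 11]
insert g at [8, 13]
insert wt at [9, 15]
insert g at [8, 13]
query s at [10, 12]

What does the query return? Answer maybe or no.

Step 1: insert ch at [0, 14] -> counters=[1,0,0,0,0,0,0,0,0,0,0,0,0,0,1,0,0,0,0]
Step 2: insert ald at [4, 11] -> counters=[1,0,0,0,1,0,0,0,0,0,0,1,0,0,1,0,0,0,0]
Step 3: insert g at [8, 13] -> counters=[1,0,0,0,1,0,0,0,1,0,0,1,0,1,1,0,0,0,0]
Step 4: insert wt at [9, 15] -> counters=[1,0,0,0,1,0,0,0,1,1,0,1,0,1,1,1,0,0,0]
Step 5: insert jvk at [1, 7] -> counters=[1,1,0,0,1,0,0,1,1,1,0,1,0,1,1,1,0,0,0]
Step 6: insert m at [0, 3] -> counters=[2,1,0,1,1,0,0,1,1,1,0,1,0,1,1,1,0,0,0]
Step 7: insert quh at [0, 15] -> counters=[3,1,0,1,1,0,0,1,1,1,0,1,0,1,1,2,0,0,0]
Step 8: insert l at [6, 11] -> counters=[3,1,0,1,1,0,1,1,1,1,0,2,0,1,1,2,0,0,0]
Step 9: delete ald at [4, 11] -> counters=[3,1,0,1,0,0,1,1,1,1,0,1,0,1,1,2,0,0,0]
Step 10: delete g at [8, 13] -> counters=[3,1,0,1,0,0,1,1,0,1,0,1,0,0,1,2,0,0,0]
Step 11: insert quh at [0, 15] -> counters=[4,1,0,1,0,0,1,1,0,1,0,1,0,0,1,3,0,0,0]
Step 12: delete quh at [0, 15] -> counters=[3,1,0,1,0,0,1,1,0,1,0,1,0,0,1,2,0,0,0]
Step 13: insert wt at [9, 15] -> counters=[3,1,0,1,0,0,1,1,0,2,0,1,0,0,1,3,0,0,0]
Step 14: delete l at [6, 11] -> counters=[3,1,0,1,0,0,0,1,0,2,0,0,0,0,1,3,0,0,0]
Step 15: insert g at [8, 13] -> counters=[3,1,0,1,0,0,0,1,1,2,0,0,0,1,1,3,0,0,0]
Step 16: insert wt at [9, 15] -> counters=[3,1,0,1,0,0,0,1,1,3,0,0,0,1,1,4,0,0,0]
Step 17: insert g at [8, 13] -> counters=[3,1,0,1,0,0,0,1,2,3,0,0,0,2,1,4,0,0,0]
Query s: check counters[10]=0 counters[12]=0 -> no

Answer: no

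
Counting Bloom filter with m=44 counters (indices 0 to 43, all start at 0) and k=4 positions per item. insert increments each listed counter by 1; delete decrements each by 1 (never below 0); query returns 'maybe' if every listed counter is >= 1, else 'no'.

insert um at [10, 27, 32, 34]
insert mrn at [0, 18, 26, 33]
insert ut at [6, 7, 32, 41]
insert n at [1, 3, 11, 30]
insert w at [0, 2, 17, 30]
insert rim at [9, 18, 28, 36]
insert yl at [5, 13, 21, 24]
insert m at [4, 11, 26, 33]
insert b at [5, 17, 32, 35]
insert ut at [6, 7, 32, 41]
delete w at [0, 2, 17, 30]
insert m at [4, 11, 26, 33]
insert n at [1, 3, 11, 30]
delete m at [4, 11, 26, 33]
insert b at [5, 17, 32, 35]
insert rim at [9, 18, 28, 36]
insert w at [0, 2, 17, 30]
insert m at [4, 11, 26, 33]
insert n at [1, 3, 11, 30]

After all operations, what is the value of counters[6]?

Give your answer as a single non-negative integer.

Answer: 2

Derivation:
Step 1: insert um at [10, 27, 32, 34] -> counters=[0,0,0,0,0,0,0,0,0,0,1,0,0,0,0,0,0,0,0,0,0,0,0,0,0,0,0,1,0,0,0,0,1,0,1,0,0,0,0,0,0,0,0,0]
Step 2: insert mrn at [0, 18, 26, 33] -> counters=[1,0,0,0,0,0,0,0,0,0,1,0,0,0,0,0,0,0,1,0,0,0,0,0,0,0,1,1,0,0,0,0,1,1,1,0,0,0,0,0,0,0,0,0]
Step 3: insert ut at [6, 7, 32, 41] -> counters=[1,0,0,0,0,0,1,1,0,0,1,0,0,0,0,0,0,0,1,0,0,0,0,0,0,0,1,1,0,0,0,0,2,1,1,0,0,0,0,0,0,1,0,0]
Step 4: insert n at [1, 3, 11, 30] -> counters=[1,1,0,1,0,0,1,1,0,0,1,1,0,0,0,0,0,0,1,0,0,0,0,0,0,0,1,1,0,0,1,0,2,1,1,0,0,0,0,0,0,1,0,0]
Step 5: insert w at [0, 2, 17, 30] -> counters=[2,1,1,1,0,0,1,1,0,0,1,1,0,0,0,0,0,1,1,0,0,0,0,0,0,0,1,1,0,0,2,0,2,1,1,0,0,0,0,0,0,1,0,0]
Step 6: insert rim at [9, 18, 28, 36] -> counters=[2,1,1,1,0,0,1,1,0,1,1,1,0,0,0,0,0,1,2,0,0,0,0,0,0,0,1,1,1,0,2,0,2,1,1,0,1,0,0,0,0,1,0,0]
Step 7: insert yl at [5, 13, 21, 24] -> counters=[2,1,1,1,0,1,1,1,0,1,1,1,0,1,0,0,0,1,2,0,0,1,0,0,1,0,1,1,1,0,2,0,2,1,1,0,1,0,0,0,0,1,0,0]
Step 8: insert m at [4, 11, 26, 33] -> counters=[2,1,1,1,1,1,1,1,0,1,1,2,0,1,0,0,0,1,2,0,0,1,0,0,1,0,2,1,1,0,2,0,2,2,1,0,1,0,0,0,0,1,0,0]
Step 9: insert b at [5, 17, 32, 35] -> counters=[2,1,1,1,1,2,1,1,0,1,1,2,0,1,0,0,0,2,2,0,0,1,0,0,1,0,2,1,1,0,2,0,3,2,1,1,1,0,0,0,0,1,0,0]
Step 10: insert ut at [6, 7, 32, 41] -> counters=[2,1,1,1,1,2,2,2,0,1,1,2,0,1,0,0,0,2,2,0,0,1,0,0,1,0,2,1,1,0,2,0,4,2,1,1,1,0,0,0,0,2,0,0]
Step 11: delete w at [0, 2, 17, 30] -> counters=[1,1,0,1,1,2,2,2,0,1,1,2,0,1,0,0,0,1,2,0,0,1,0,0,1,0,2,1,1,0,1,0,4,2,1,1,1,0,0,0,0,2,0,0]
Step 12: insert m at [4, 11, 26, 33] -> counters=[1,1,0,1,2,2,2,2,0,1,1,3,0,1,0,0,0,1,2,0,0,1,0,0,1,0,3,1,1,0,1,0,4,3,1,1,1,0,0,0,0,2,0,0]
Step 13: insert n at [1, 3, 11, 30] -> counters=[1,2,0,2,2,2,2,2,0,1,1,4,0,1,0,0,0,1,2,0,0,1,0,0,1,0,3,1,1,0,2,0,4,3,1,1,1,0,0,0,0,2,0,0]
Step 14: delete m at [4, 11, 26, 33] -> counters=[1,2,0,2,1,2,2,2,0,1,1,3,0,1,0,0,0,1,2,0,0,1,0,0,1,0,2,1,1,0,2,0,4,2,1,1,1,0,0,0,0,2,0,0]
Step 15: insert b at [5, 17, 32, 35] -> counters=[1,2,0,2,1,3,2,2,0,1,1,3,0,1,0,0,0,2,2,0,0,1,0,0,1,0,2,1,1,0,2,0,5,2,1,2,1,0,0,0,0,2,0,0]
Step 16: insert rim at [9, 18, 28, 36] -> counters=[1,2,0,2,1,3,2,2,0,2,1,3,0,1,0,0,0,2,3,0,0,1,0,0,1,0,2,1,2,0,2,0,5,2,1,2,2,0,0,0,0,2,0,0]
Step 17: insert w at [0, 2, 17, 30] -> counters=[2,2,1,2,1,3,2,2,0,2,1,3,0,1,0,0,0,3,3,0,0,1,0,0,1,0,2,1,2,0,3,0,5,2,1,2,2,0,0,0,0,2,0,0]
Step 18: insert m at [4, 11, 26, 33] -> counters=[2,2,1,2,2,3,2,2,0,2,1,4,0,1,0,0,0,3,3,0,0,1,0,0,1,0,3,1,2,0,3,0,5,3,1,2,2,0,0,0,0,2,0,0]
Step 19: insert n at [1, 3, 11, 30] -> counters=[2,3,1,3,2,3,2,2,0,2,1,5,0,1,0,0,0,3,3,0,0,1,0,0,1,0,3,1,2,0,4,0,5,3,1,2,2,0,0,0,0,2,0,0]
Final counters=[2,3,1,3,2,3,2,2,0,2,1,5,0,1,0,0,0,3,3,0,0,1,0,0,1,0,3,1,2,0,4,0,5,3,1,2,2,0,0,0,0,2,0,0] -> counters[6]=2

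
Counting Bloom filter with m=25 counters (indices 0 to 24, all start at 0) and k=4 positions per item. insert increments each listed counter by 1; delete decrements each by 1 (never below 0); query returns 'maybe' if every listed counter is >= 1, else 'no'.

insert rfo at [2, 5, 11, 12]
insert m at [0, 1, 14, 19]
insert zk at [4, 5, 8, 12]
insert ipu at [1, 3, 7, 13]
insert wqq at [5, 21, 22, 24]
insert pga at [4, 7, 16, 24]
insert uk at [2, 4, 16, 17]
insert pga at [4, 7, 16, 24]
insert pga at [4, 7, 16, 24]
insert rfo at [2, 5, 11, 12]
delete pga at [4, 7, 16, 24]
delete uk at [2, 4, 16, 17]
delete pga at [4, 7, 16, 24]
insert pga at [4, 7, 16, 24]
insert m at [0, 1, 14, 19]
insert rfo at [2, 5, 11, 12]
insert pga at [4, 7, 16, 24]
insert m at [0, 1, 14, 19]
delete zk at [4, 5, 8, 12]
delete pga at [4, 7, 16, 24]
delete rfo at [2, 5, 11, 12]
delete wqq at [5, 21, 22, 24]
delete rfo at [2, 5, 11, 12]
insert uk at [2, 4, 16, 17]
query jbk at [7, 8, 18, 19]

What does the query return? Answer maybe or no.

Step 1: insert rfo at [2, 5, 11, 12] -> counters=[0,0,1,0,0,1,0,0,0,0,0,1,1,0,0,0,0,0,0,0,0,0,0,0,0]
Step 2: insert m at [0, 1, 14, 19] -> counters=[1,1,1,0,0,1,0,0,0,0,0,1,1,0,1,0,0,0,0,1,0,0,0,0,0]
Step 3: insert zk at [4, 5, 8, 12] -> counters=[1,1,1,0,1,2,0,0,1,0,0,1,2,0,1,0,0,0,0,1,0,0,0,0,0]
Step 4: insert ipu at [1, 3, 7, 13] -> counters=[1,2,1,1,1,2,0,1,1,0,0,1,2,1,1,0,0,0,0,1,0,0,0,0,0]
Step 5: insert wqq at [5, 21, 22, 24] -> counters=[1,2,1,1,1,3,0,1,1,0,0,1,2,1,1,0,0,0,0,1,0,1,1,0,1]
Step 6: insert pga at [4, 7, 16, 24] -> counters=[1,2,1,1,2,3,0,2,1,0,0,1,2,1,1,0,1,0,0,1,0,1,1,0,2]
Step 7: insert uk at [2, 4, 16, 17] -> counters=[1,2,2,1,3,3,0,2,1,0,0,1,2,1,1,0,2,1,0,1,0,1,1,0,2]
Step 8: insert pga at [4, 7, 16, 24] -> counters=[1,2,2,1,4,3,0,3,1,0,0,1,2,1,1,0,3,1,0,1,0,1,1,0,3]
Step 9: insert pga at [4, 7, 16, 24] -> counters=[1,2,2,1,5,3,0,4,1,0,0,1,2,1,1,0,4,1,0,1,0,1,1,0,4]
Step 10: insert rfo at [2, 5, 11, 12] -> counters=[1,2,3,1,5,4,0,4,1,0,0,2,3,1,1,0,4,1,0,1,0,1,1,0,4]
Step 11: delete pga at [4, 7, 16, 24] -> counters=[1,2,3,1,4,4,0,3,1,0,0,2,3,1,1,0,3,1,0,1,0,1,1,0,3]
Step 12: delete uk at [2, 4, 16, 17] -> counters=[1,2,2,1,3,4,0,3,1,0,0,2,3,1,1,0,2,0,0,1,0,1,1,0,3]
Step 13: delete pga at [4, 7, 16, 24] -> counters=[1,2,2,1,2,4,0,2,1,0,0,2,3,1,1,0,1,0,0,1,0,1,1,0,2]
Step 14: insert pga at [4, 7, 16, 24] -> counters=[1,2,2,1,3,4,0,3,1,0,0,2,3,1,1,0,2,0,0,1,0,1,1,0,3]
Step 15: insert m at [0, 1, 14, 19] -> counters=[2,3,2,1,3,4,0,3,1,0,0,2,3,1,2,0,2,0,0,2,0,1,1,0,3]
Step 16: insert rfo at [2, 5, 11, 12] -> counters=[2,3,3,1,3,5,0,3,1,0,0,3,4,1,2,0,2,0,0,2,0,1,1,0,3]
Step 17: insert pga at [4, 7, 16, 24] -> counters=[2,3,3,1,4,5,0,4,1,0,0,3,4,1,2,0,3,0,0,2,0,1,1,0,4]
Step 18: insert m at [0, 1, 14, 19] -> counters=[3,4,3,1,4,5,0,4,1,0,0,3,4,1,3,0,3,0,0,3,0,1,1,0,4]
Step 19: delete zk at [4, 5, 8, 12] -> counters=[3,4,3,1,3,4,0,4,0,0,0,3,3,1,3,0,3,0,0,3,0,1,1,0,4]
Step 20: delete pga at [4, 7, 16, 24] -> counters=[3,4,3,1,2,4,0,3,0,0,0,3,3,1,3,0,2,0,0,3,0,1,1,0,3]
Step 21: delete rfo at [2, 5, 11, 12] -> counters=[3,4,2,1,2,3,0,3,0,0,0,2,2,1,3,0,2,0,0,3,0,1,1,0,3]
Step 22: delete wqq at [5, 21, 22, 24] -> counters=[3,4,2,1,2,2,0,3,0,0,0,2,2,1,3,0,2,0,0,3,0,0,0,0,2]
Step 23: delete rfo at [2, 5, 11, 12] -> counters=[3,4,1,1,2,1,0,3,0,0,0,1,1,1,3,0,2,0,0,3,0,0,0,0,2]
Step 24: insert uk at [2, 4, 16, 17] -> counters=[3,4,2,1,3,1,0,3,0,0,0,1,1,1,3,0,3,1,0,3,0,0,0,0,2]
Query jbk: check counters[7]=3 counters[8]=0 counters[18]=0 counters[19]=3 -> no

Answer: no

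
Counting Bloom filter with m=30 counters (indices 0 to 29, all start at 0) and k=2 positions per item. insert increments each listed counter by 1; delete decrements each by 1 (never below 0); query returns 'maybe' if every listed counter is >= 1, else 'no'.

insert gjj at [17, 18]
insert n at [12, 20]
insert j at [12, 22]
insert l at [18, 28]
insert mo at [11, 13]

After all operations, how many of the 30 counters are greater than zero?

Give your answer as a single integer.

Step 1: insert gjj at [17, 18] -> counters=[0,0,0,0,0,0,0,0,0,0,0,0,0,0,0,0,0,1,1,0,0,0,0,0,0,0,0,0,0,0]
Step 2: insert n at [12, 20] -> counters=[0,0,0,0,0,0,0,0,0,0,0,0,1,0,0,0,0,1,1,0,1,0,0,0,0,0,0,0,0,0]
Step 3: insert j at [12, 22] -> counters=[0,0,0,0,0,0,0,0,0,0,0,0,2,0,0,0,0,1,1,0,1,0,1,0,0,0,0,0,0,0]
Step 4: insert l at [18, 28] -> counters=[0,0,0,0,0,0,0,0,0,0,0,0,2,0,0,0,0,1,2,0,1,0,1,0,0,0,0,0,1,0]
Step 5: insert mo at [11, 13] -> counters=[0,0,0,0,0,0,0,0,0,0,0,1,2,1,0,0,0,1,2,0,1,0,1,0,0,0,0,0,1,0]
Final counters=[0,0,0,0,0,0,0,0,0,0,0,1,2,1,0,0,0,1,2,0,1,0,1,0,0,0,0,0,1,0] -> 8 nonzero

Answer: 8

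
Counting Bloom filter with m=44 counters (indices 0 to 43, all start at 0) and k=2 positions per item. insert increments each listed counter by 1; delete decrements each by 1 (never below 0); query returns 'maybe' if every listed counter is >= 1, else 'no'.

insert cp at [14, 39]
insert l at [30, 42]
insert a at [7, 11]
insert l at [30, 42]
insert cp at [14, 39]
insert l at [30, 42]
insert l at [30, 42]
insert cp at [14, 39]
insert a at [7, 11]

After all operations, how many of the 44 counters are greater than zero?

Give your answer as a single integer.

Answer: 6

Derivation:
Step 1: insert cp at [14, 39] -> counters=[0,0,0,0,0,0,0,0,0,0,0,0,0,0,1,0,0,0,0,0,0,0,0,0,0,0,0,0,0,0,0,0,0,0,0,0,0,0,0,1,0,0,0,0]
Step 2: insert l at [30, 42] -> counters=[0,0,0,0,0,0,0,0,0,0,0,0,0,0,1,0,0,0,0,0,0,0,0,0,0,0,0,0,0,0,1,0,0,0,0,0,0,0,0,1,0,0,1,0]
Step 3: insert a at [7, 11] -> counters=[0,0,0,0,0,0,0,1,0,0,0,1,0,0,1,0,0,0,0,0,0,0,0,0,0,0,0,0,0,0,1,0,0,0,0,0,0,0,0,1,0,0,1,0]
Step 4: insert l at [30, 42] -> counters=[0,0,0,0,0,0,0,1,0,0,0,1,0,0,1,0,0,0,0,0,0,0,0,0,0,0,0,0,0,0,2,0,0,0,0,0,0,0,0,1,0,0,2,0]
Step 5: insert cp at [14, 39] -> counters=[0,0,0,0,0,0,0,1,0,0,0,1,0,0,2,0,0,0,0,0,0,0,0,0,0,0,0,0,0,0,2,0,0,0,0,0,0,0,0,2,0,0,2,0]
Step 6: insert l at [30, 42] -> counters=[0,0,0,0,0,0,0,1,0,0,0,1,0,0,2,0,0,0,0,0,0,0,0,0,0,0,0,0,0,0,3,0,0,0,0,0,0,0,0,2,0,0,3,0]
Step 7: insert l at [30, 42] -> counters=[0,0,0,0,0,0,0,1,0,0,0,1,0,0,2,0,0,0,0,0,0,0,0,0,0,0,0,0,0,0,4,0,0,0,0,0,0,0,0,2,0,0,4,0]
Step 8: insert cp at [14, 39] -> counters=[0,0,0,0,0,0,0,1,0,0,0,1,0,0,3,0,0,0,0,0,0,0,0,0,0,0,0,0,0,0,4,0,0,0,0,0,0,0,0,3,0,0,4,0]
Step 9: insert a at [7, 11] -> counters=[0,0,0,0,0,0,0,2,0,0,0,2,0,0,3,0,0,0,0,0,0,0,0,0,0,0,0,0,0,0,4,0,0,0,0,0,0,0,0,3,0,0,4,0]
Final counters=[0,0,0,0,0,0,0,2,0,0,0,2,0,0,3,0,0,0,0,0,0,0,0,0,0,0,0,0,0,0,4,0,0,0,0,0,0,0,0,3,0,0,4,0] -> 6 nonzero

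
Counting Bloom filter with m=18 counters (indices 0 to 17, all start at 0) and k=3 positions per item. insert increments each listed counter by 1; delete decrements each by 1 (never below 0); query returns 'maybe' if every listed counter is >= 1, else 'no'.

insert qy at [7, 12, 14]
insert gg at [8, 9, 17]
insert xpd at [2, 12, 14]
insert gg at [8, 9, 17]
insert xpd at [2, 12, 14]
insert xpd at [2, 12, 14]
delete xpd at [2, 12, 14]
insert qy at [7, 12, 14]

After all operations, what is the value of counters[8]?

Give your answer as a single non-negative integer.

Answer: 2

Derivation:
Step 1: insert qy at [7, 12, 14] -> counters=[0,0,0,0,0,0,0,1,0,0,0,0,1,0,1,0,0,0]
Step 2: insert gg at [8, 9, 17] -> counters=[0,0,0,0,0,0,0,1,1,1,0,0,1,0,1,0,0,1]
Step 3: insert xpd at [2, 12, 14] -> counters=[0,0,1,0,0,0,0,1,1,1,0,0,2,0,2,0,0,1]
Step 4: insert gg at [8, 9, 17] -> counters=[0,0,1,0,0,0,0,1,2,2,0,0,2,0,2,0,0,2]
Step 5: insert xpd at [2, 12, 14] -> counters=[0,0,2,0,0,0,0,1,2,2,0,0,3,0,3,0,0,2]
Step 6: insert xpd at [2, 12, 14] -> counters=[0,0,3,0,0,0,0,1,2,2,0,0,4,0,4,0,0,2]
Step 7: delete xpd at [2, 12, 14] -> counters=[0,0,2,0,0,0,0,1,2,2,0,0,3,0,3,0,0,2]
Step 8: insert qy at [7, 12, 14] -> counters=[0,0,2,0,0,0,0,2,2,2,0,0,4,0,4,0,0,2]
Final counters=[0,0,2,0,0,0,0,2,2,2,0,0,4,0,4,0,0,2] -> counters[8]=2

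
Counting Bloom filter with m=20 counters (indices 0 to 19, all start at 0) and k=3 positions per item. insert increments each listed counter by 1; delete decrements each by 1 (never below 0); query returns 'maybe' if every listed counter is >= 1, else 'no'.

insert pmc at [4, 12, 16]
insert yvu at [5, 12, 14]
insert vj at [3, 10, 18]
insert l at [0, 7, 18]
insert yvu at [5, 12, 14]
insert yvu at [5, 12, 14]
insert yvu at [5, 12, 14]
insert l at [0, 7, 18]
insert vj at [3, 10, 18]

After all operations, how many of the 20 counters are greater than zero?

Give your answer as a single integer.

Answer: 10

Derivation:
Step 1: insert pmc at [4, 12, 16] -> counters=[0,0,0,0,1,0,0,0,0,0,0,0,1,0,0,0,1,0,0,0]
Step 2: insert yvu at [5, 12, 14] -> counters=[0,0,0,0,1,1,0,0,0,0,0,0,2,0,1,0,1,0,0,0]
Step 3: insert vj at [3, 10, 18] -> counters=[0,0,0,1,1,1,0,0,0,0,1,0,2,0,1,0,1,0,1,0]
Step 4: insert l at [0, 7, 18] -> counters=[1,0,0,1,1,1,0,1,0,0,1,0,2,0,1,0,1,0,2,0]
Step 5: insert yvu at [5, 12, 14] -> counters=[1,0,0,1,1,2,0,1,0,0,1,0,3,0,2,0,1,0,2,0]
Step 6: insert yvu at [5, 12, 14] -> counters=[1,0,0,1,1,3,0,1,0,0,1,0,4,0,3,0,1,0,2,0]
Step 7: insert yvu at [5, 12, 14] -> counters=[1,0,0,1,1,4,0,1,0,0,1,0,5,0,4,0,1,0,2,0]
Step 8: insert l at [0, 7, 18] -> counters=[2,0,0,1,1,4,0,2,0,0,1,0,5,0,4,0,1,0,3,0]
Step 9: insert vj at [3, 10, 18] -> counters=[2,0,0,2,1,4,0,2,0,0,2,0,5,0,4,0,1,0,4,0]
Final counters=[2,0,0,2,1,4,0,2,0,0,2,0,5,0,4,0,1,0,4,0] -> 10 nonzero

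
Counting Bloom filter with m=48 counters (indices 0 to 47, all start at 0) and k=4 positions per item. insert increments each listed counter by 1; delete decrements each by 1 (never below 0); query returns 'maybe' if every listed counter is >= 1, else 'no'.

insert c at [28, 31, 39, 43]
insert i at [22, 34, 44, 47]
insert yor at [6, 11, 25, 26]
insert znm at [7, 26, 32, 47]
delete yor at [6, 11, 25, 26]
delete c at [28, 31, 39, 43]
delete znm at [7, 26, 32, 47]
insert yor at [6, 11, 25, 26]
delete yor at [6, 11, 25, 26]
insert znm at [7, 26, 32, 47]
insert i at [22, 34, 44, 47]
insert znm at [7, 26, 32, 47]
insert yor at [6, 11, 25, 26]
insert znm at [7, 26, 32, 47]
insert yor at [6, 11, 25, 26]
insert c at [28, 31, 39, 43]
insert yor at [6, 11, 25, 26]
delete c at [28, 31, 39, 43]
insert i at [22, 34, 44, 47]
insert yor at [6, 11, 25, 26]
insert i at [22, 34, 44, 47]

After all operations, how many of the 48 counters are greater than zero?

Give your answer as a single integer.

Step 1: insert c at [28, 31, 39, 43] -> counters=[0,0,0,0,0,0,0,0,0,0,0,0,0,0,0,0,0,0,0,0,0,0,0,0,0,0,0,0,1,0,0,1,0,0,0,0,0,0,0,1,0,0,0,1,0,0,0,0]
Step 2: insert i at [22, 34, 44, 47] -> counters=[0,0,0,0,0,0,0,0,0,0,0,0,0,0,0,0,0,0,0,0,0,0,1,0,0,0,0,0,1,0,0,1,0,0,1,0,0,0,0,1,0,0,0,1,1,0,0,1]
Step 3: insert yor at [6, 11, 25, 26] -> counters=[0,0,0,0,0,0,1,0,0,0,0,1,0,0,0,0,0,0,0,0,0,0,1,0,0,1,1,0,1,0,0,1,0,0,1,0,0,0,0,1,0,0,0,1,1,0,0,1]
Step 4: insert znm at [7, 26, 32, 47] -> counters=[0,0,0,0,0,0,1,1,0,0,0,1,0,0,0,0,0,0,0,0,0,0,1,0,0,1,2,0,1,0,0,1,1,0,1,0,0,0,0,1,0,0,0,1,1,0,0,2]
Step 5: delete yor at [6, 11, 25, 26] -> counters=[0,0,0,0,0,0,0,1,0,0,0,0,0,0,0,0,0,0,0,0,0,0,1,0,0,0,1,0,1,0,0,1,1,0,1,0,0,0,0,1,0,0,0,1,1,0,0,2]
Step 6: delete c at [28, 31, 39, 43] -> counters=[0,0,0,0,0,0,0,1,0,0,0,0,0,0,0,0,0,0,0,0,0,0,1,0,0,0,1,0,0,0,0,0,1,0,1,0,0,0,0,0,0,0,0,0,1,0,0,2]
Step 7: delete znm at [7, 26, 32, 47] -> counters=[0,0,0,0,0,0,0,0,0,0,0,0,0,0,0,0,0,0,0,0,0,0,1,0,0,0,0,0,0,0,0,0,0,0,1,0,0,0,0,0,0,0,0,0,1,0,0,1]
Step 8: insert yor at [6, 11, 25, 26] -> counters=[0,0,0,0,0,0,1,0,0,0,0,1,0,0,0,0,0,0,0,0,0,0,1,0,0,1,1,0,0,0,0,0,0,0,1,0,0,0,0,0,0,0,0,0,1,0,0,1]
Step 9: delete yor at [6, 11, 25, 26] -> counters=[0,0,0,0,0,0,0,0,0,0,0,0,0,0,0,0,0,0,0,0,0,0,1,0,0,0,0,0,0,0,0,0,0,0,1,0,0,0,0,0,0,0,0,0,1,0,0,1]
Step 10: insert znm at [7, 26, 32, 47] -> counters=[0,0,0,0,0,0,0,1,0,0,0,0,0,0,0,0,0,0,0,0,0,0,1,0,0,0,1,0,0,0,0,0,1,0,1,0,0,0,0,0,0,0,0,0,1,0,0,2]
Step 11: insert i at [22, 34, 44, 47] -> counters=[0,0,0,0,0,0,0,1,0,0,0,0,0,0,0,0,0,0,0,0,0,0,2,0,0,0,1,0,0,0,0,0,1,0,2,0,0,0,0,0,0,0,0,0,2,0,0,3]
Step 12: insert znm at [7, 26, 32, 47] -> counters=[0,0,0,0,0,0,0,2,0,0,0,0,0,0,0,0,0,0,0,0,0,0,2,0,0,0,2,0,0,0,0,0,2,0,2,0,0,0,0,0,0,0,0,0,2,0,0,4]
Step 13: insert yor at [6, 11, 25, 26] -> counters=[0,0,0,0,0,0,1,2,0,0,0,1,0,0,0,0,0,0,0,0,0,0,2,0,0,1,3,0,0,0,0,0,2,0,2,0,0,0,0,0,0,0,0,0,2,0,0,4]
Step 14: insert znm at [7, 26, 32, 47] -> counters=[0,0,0,0,0,0,1,3,0,0,0,1,0,0,0,0,0,0,0,0,0,0,2,0,0,1,4,0,0,0,0,0,3,0,2,0,0,0,0,0,0,0,0,0,2,0,0,5]
Step 15: insert yor at [6, 11, 25, 26] -> counters=[0,0,0,0,0,0,2,3,0,0,0,2,0,0,0,0,0,0,0,0,0,0,2,0,0,2,5,0,0,0,0,0,3,0,2,0,0,0,0,0,0,0,0,0,2,0,0,5]
Step 16: insert c at [28, 31, 39, 43] -> counters=[0,0,0,0,0,0,2,3,0,0,0,2,0,0,0,0,0,0,0,0,0,0,2,0,0,2,5,0,1,0,0,1,3,0,2,0,0,0,0,1,0,0,0,1,2,0,0,5]
Step 17: insert yor at [6, 11, 25, 26] -> counters=[0,0,0,0,0,0,3,3,0,0,0,3,0,0,0,0,0,0,0,0,0,0,2,0,0,3,6,0,1,0,0,1,3,0,2,0,0,0,0,1,0,0,0,1,2,0,0,5]
Step 18: delete c at [28, 31, 39, 43] -> counters=[0,0,0,0,0,0,3,3,0,0,0,3,0,0,0,0,0,0,0,0,0,0,2,0,0,3,6,0,0,0,0,0,3,0,2,0,0,0,0,0,0,0,0,0,2,0,0,5]
Step 19: insert i at [22, 34, 44, 47] -> counters=[0,0,0,0,0,0,3,3,0,0,0,3,0,0,0,0,0,0,0,0,0,0,3,0,0,3,6,0,0,0,0,0,3,0,3,0,0,0,0,0,0,0,0,0,3,0,0,6]
Step 20: insert yor at [6, 11, 25, 26] -> counters=[0,0,0,0,0,0,4,3,0,0,0,4,0,0,0,0,0,0,0,0,0,0,3,0,0,4,7,0,0,0,0,0,3,0,3,0,0,0,0,0,0,0,0,0,3,0,0,6]
Step 21: insert i at [22, 34, 44, 47] -> counters=[0,0,0,0,0,0,4,3,0,0,0,4,0,0,0,0,0,0,0,0,0,0,4,0,0,4,7,0,0,0,0,0,3,0,4,0,0,0,0,0,0,0,0,0,4,0,0,7]
Final counters=[0,0,0,0,0,0,4,3,0,0,0,4,0,0,0,0,0,0,0,0,0,0,4,0,0,4,7,0,0,0,0,0,3,0,4,0,0,0,0,0,0,0,0,0,4,0,0,7] -> 10 nonzero

Answer: 10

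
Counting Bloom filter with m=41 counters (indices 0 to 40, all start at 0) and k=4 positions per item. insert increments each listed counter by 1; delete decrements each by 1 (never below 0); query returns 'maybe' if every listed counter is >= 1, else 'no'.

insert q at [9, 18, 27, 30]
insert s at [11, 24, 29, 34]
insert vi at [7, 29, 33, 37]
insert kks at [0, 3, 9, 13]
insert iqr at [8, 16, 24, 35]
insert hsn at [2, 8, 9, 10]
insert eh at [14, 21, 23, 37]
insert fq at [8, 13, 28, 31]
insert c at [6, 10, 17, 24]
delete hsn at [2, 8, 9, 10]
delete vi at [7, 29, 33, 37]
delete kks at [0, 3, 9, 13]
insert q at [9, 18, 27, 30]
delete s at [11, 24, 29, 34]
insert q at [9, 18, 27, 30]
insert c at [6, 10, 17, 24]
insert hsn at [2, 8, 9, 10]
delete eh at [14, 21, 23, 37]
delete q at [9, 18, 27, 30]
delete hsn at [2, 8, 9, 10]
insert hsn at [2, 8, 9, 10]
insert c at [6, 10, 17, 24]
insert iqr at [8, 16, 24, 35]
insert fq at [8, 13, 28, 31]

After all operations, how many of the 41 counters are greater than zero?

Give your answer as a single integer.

Step 1: insert q at [9, 18, 27, 30] -> counters=[0,0,0,0,0,0,0,0,0,1,0,0,0,0,0,0,0,0,1,0,0,0,0,0,0,0,0,1,0,0,1,0,0,0,0,0,0,0,0,0,0]
Step 2: insert s at [11, 24, 29, 34] -> counters=[0,0,0,0,0,0,0,0,0,1,0,1,0,0,0,0,0,0,1,0,0,0,0,0,1,0,0,1,0,1,1,0,0,0,1,0,0,0,0,0,0]
Step 3: insert vi at [7, 29, 33, 37] -> counters=[0,0,0,0,0,0,0,1,0,1,0,1,0,0,0,0,0,0,1,0,0,0,0,0,1,0,0,1,0,2,1,0,0,1,1,0,0,1,0,0,0]
Step 4: insert kks at [0, 3, 9, 13] -> counters=[1,0,0,1,0,0,0,1,0,2,0,1,0,1,0,0,0,0,1,0,0,0,0,0,1,0,0,1,0,2,1,0,0,1,1,0,0,1,0,0,0]
Step 5: insert iqr at [8, 16, 24, 35] -> counters=[1,0,0,1,0,0,0,1,1,2,0,1,0,1,0,0,1,0,1,0,0,0,0,0,2,0,0,1,0,2,1,0,0,1,1,1,0,1,0,0,0]
Step 6: insert hsn at [2, 8, 9, 10] -> counters=[1,0,1,1,0,0,0,1,2,3,1,1,0,1,0,0,1,0,1,0,0,0,0,0,2,0,0,1,0,2,1,0,0,1,1,1,0,1,0,0,0]
Step 7: insert eh at [14, 21, 23, 37] -> counters=[1,0,1,1,0,0,0,1,2,3,1,1,0,1,1,0,1,0,1,0,0,1,0,1,2,0,0,1,0,2,1,0,0,1,1,1,0,2,0,0,0]
Step 8: insert fq at [8, 13, 28, 31] -> counters=[1,0,1,1,0,0,0,1,3,3,1,1,0,2,1,0,1,0,1,0,0,1,0,1,2,0,0,1,1,2,1,1,0,1,1,1,0,2,0,0,0]
Step 9: insert c at [6, 10, 17, 24] -> counters=[1,0,1,1,0,0,1,1,3,3,2,1,0,2,1,0,1,1,1,0,0,1,0,1,3,0,0,1,1,2,1,1,0,1,1,1,0,2,0,0,0]
Step 10: delete hsn at [2, 8, 9, 10] -> counters=[1,0,0,1,0,0,1,1,2,2,1,1,0,2,1,0,1,1,1,0,0,1,0,1,3,0,0,1,1,2,1,1,0,1,1,1,0,2,0,0,0]
Step 11: delete vi at [7, 29, 33, 37] -> counters=[1,0,0,1,0,0,1,0,2,2,1,1,0,2,1,0,1,1,1,0,0,1,0,1,3,0,0,1,1,1,1,1,0,0,1,1,0,1,0,0,0]
Step 12: delete kks at [0, 3, 9, 13] -> counters=[0,0,0,0,0,0,1,0,2,1,1,1,0,1,1,0,1,1,1,0,0,1,0,1,3,0,0,1,1,1,1,1,0,0,1,1,0,1,0,0,0]
Step 13: insert q at [9, 18, 27, 30] -> counters=[0,0,0,0,0,0,1,0,2,2,1,1,0,1,1,0,1,1,2,0,0,1,0,1,3,0,0,2,1,1,2,1,0,0,1,1,0,1,0,0,0]
Step 14: delete s at [11, 24, 29, 34] -> counters=[0,0,0,0,0,0,1,0,2,2,1,0,0,1,1,0,1,1,2,0,0,1,0,1,2,0,0,2,1,0,2,1,0,0,0,1,0,1,0,0,0]
Step 15: insert q at [9, 18, 27, 30] -> counters=[0,0,0,0,0,0,1,0,2,3,1,0,0,1,1,0,1,1,3,0,0,1,0,1,2,0,0,3,1,0,3,1,0,0,0,1,0,1,0,0,0]
Step 16: insert c at [6, 10, 17, 24] -> counters=[0,0,0,0,0,0,2,0,2,3,2,0,0,1,1,0,1,2,3,0,0,1,0,1,3,0,0,3,1,0,3,1,0,0,0,1,0,1,0,0,0]
Step 17: insert hsn at [2, 8, 9, 10] -> counters=[0,0,1,0,0,0,2,0,3,4,3,0,0,1,1,0,1,2,3,0,0,1,0,1,3,0,0,3,1,0,3,1,0,0,0,1,0,1,0,0,0]
Step 18: delete eh at [14, 21, 23, 37] -> counters=[0,0,1,0,0,0,2,0,3,4,3,0,0,1,0,0,1,2,3,0,0,0,0,0,3,0,0,3,1,0,3,1,0,0,0,1,0,0,0,0,0]
Step 19: delete q at [9, 18, 27, 30] -> counters=[0,0,1,0,0,0,2,0,3,3,3,0,0,1,0,0,1,2,2,0,0,0,0,0,3,0,0,2,1,0,2,1,0,0,0,1,0,0,0,0,0]
Step 20: delete hsn at [2, 8, 9, 10] -> counters=[0,0,0,0,0,0,2,0,2,2,2,0,0,1,0,0,1,2,2,0,0,0,0,0,3,0,0,2,1,0,2,1,0,0,0,1,0,0,0,0,0]
Step 21: insert hsn at [2, 8, 9, 10] -> counters=[0,0,1,0,0,0,2,0,3,3,3,0,0,1,0,0,1,2,2,0,0,0,0,0,3,0,0,2,1,0,2,1,0,0,0,1,0,0,0,0,0]
Step 22: insert c at [6, 10, 17, 24] -> counters=[0,0,1,0,0,0,3,0,3,3,4,0,0,1,0,0,1,3,2,0,0,0,0,0,4,0,0,2,1,0,2,1,0,0,0,1,0,0,0,0,0]
Step 23: insert iqr at [8, 16, 24, 35] -> counters=[0,0,1,0,0,0,3,0,4,3,4,0,0,1,0,0,2,3,2,0,0,0,0,0,5,0,0,2,1,0,2,1,0,0,0,2,0,0,0,0,0]
Step 24: insert fq at [8, 13, 28, 31] -> counters=[0,0,1,0,0,0,3,0,5,3,4,0,0,2,0,0,2,3,2,0,0,0,0,0,5,0,0,2,2,0,2,2,0,0,0,2,0,0,0,0,0]
Final counters=[0,0,1,0,0,0,3,0,5,3,4,0,0,2,0,0,2,3,2,0,0,0,0,0,5,0,0,2,2,0,2,2,0,0,0,2,0,0,0,0,0] -> 15 nonzero

Answer: 15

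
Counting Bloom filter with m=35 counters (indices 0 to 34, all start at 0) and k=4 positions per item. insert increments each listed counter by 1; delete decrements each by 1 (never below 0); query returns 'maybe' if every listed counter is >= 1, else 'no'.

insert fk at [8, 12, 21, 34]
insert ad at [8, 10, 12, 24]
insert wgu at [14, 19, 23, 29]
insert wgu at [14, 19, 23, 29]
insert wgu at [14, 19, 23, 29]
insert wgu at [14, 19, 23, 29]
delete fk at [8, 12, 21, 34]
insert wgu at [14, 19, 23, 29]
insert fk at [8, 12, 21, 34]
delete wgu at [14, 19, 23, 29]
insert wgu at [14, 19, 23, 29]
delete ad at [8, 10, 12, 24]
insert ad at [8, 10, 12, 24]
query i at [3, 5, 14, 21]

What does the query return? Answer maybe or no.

Step 1: insert fk at [8, 12, 21, 34] -> counters=[0,0,0,0,0,0,0,0,1,0,0,0,1,0,0,0,0,0,0,0,0,1,0,0,0,0,0,0,0,0,0,0,0,0,1]
Step 2: insert ad at [8, 10, 12, 24] -> counters=[0,0,0,0,0,0,0,0,2,0,1,0,2,0,0,0,0,0,0,0,0,1,0,0,1,0,0,0,0,0,0,0,0,0,1]
Step 3: insert wgu at [14, 19, 23, 29] -> counters=[0,0,0,0,0,0,0,0,2,0,1,0,2,0,1,0,0,0,0,1,0,1,0,1,1,0,0,0,0,1,0,0,0,0,1]
Step 4: insert wgu at [14, 19, 23, 29] -> counters=[0,0,0,0,0,0,0,0,2,0,1,0,2,0,2,0,0,0,0,2,0,1,0,2,1,0,0,0,0,2,0,0,0,0,1]
Step 5: insert wgu at [14, 19, 23, 29] -> counters=[0,0,0,0,0,0,0,0,2,0,1,0,2,0,3,0,0,0,0,3,0,1,0,3,1,0,0,0,0,3,0,0,0,0,1]
Step 6: insert wgu at [14, 19, 23, 29] -> counters=[0,0,0,0,0,0,0,0,2,0,1,0,2,0,4,0,0,0,0,4,0,1,0,4,1,0,0,0,0,4,0,0,0,0,1]
Step 7: delete fk at [8, 12, 21, 34] -> counters=[0,0,0,0,0,0,0,0,1,0,1,0,1,0,4,0,0,0,0,4,0,0,0,4,1,0,0,0,0,4,0,0,0,0,0]
Step 8: insert wgu at [14, 19, 23, 29] -> counters=[0,0,0,0,0,0,0,0,1,0,1,0,1,0,5,0,0,0,0,5,0,0,0,5,1,0,0,0,0,5,0,0,0,0,0]
Step 9: insert fk at [8, 12, 21, 34] -> counters=[0,0,0,0,0,0,0,0,2,0,1,0,2,0,5,0,0,0,0,5,0,1,0,5,1,0,0,0,0,5,0,0,0,0,1]
Step 10: delete wgu at [14, 19, 23, 29] -> counters=[0,0,0,0,0,0,0,0,2,0,1,0,2,0,4,0,0,0,0,4,0,1,0,4,1,0,0,0,0,4,0,0,0,0,1]
Step 11: insert wgu at [14, 19, 23, 29] -> counters=[0,0,0,0,0,0,0,0,2,0,1,0,2,0,5,0,0,0,0,5,0,1,0,5,1,0,0,0,0,5,0,0,0,0,1]
Step 12: delete ad at [8, 10, 12, 24] -> counters=[0,0,0,0,0,0,0,0,1,0,0,0,1,0,5,0,0,0,0,5,0,1,0,5,0,0,0,0,0,5,0,0,0,0,1]
Step 13: insert ad at [8, 10, 12, 24] -> counters=[0,0,0,0,0,0,0,0,2,0,1,0,2,0,5,0,0,0,0,5,0,1,0,5,1,0,0,0,0,5,0,0,0,0,1]
Query i: check counters[3]=0 counters[5]=0 counters[14]=5 counters[21]=1 -> no

Answer: no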